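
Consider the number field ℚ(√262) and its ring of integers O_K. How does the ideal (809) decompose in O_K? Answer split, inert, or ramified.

inert

Since 262 ≢ 1 mod 4, the ring of integers is ℤ[√262] with discriminant 4·262 = 1048.
Since gcd(809, 1048) = 1 the prime 809 does not ramify.
Euler's criterion: 262^404 mod 809 = 808. Thus (262|809) = -1.
(262/809) = -1, so 809 is inert.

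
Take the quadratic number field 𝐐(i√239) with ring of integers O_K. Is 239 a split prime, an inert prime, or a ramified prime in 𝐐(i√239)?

d = -239 ≡ 1 (mod 4), so O_K = ℤ[(1+√-239)/2] and disc(K) = d = -239.
disc(K) = -239 = 239·(-1), so p = 239 is ramified.

ramifies in O_K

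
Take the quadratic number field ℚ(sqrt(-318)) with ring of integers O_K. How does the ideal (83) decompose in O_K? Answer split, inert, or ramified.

d = -318 ≡ 2 (mod 4), so O_K = ℤ[√-318] and disc(K) = 4d = -1272.
Since gcd(83, -1272) = 1 the prime 83 does not ramify.
Euler's criterion: (-318)^41 mod 83 = 82. Thus (-318|83) = -1.
Legendre symbol -1 ⇒ 83 is inert.

83 remains inert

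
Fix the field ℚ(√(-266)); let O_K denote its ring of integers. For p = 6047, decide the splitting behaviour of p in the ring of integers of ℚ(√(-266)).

splits completely

-266 mod 4 = 2, hence disc K = 4·(-266) = -1064 and O_K = ℤ[√-266].
Since gcd(6047, -1064) = 1 the prime 6047 does not ramify.
(-266/6047) = 5781^3023 mod 6047 = 1, giving Legendre symbol 1.
Legendre symbol 1 ⇒ 6047 is split.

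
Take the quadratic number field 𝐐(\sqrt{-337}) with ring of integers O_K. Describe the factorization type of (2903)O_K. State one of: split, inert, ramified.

d = -337 ≡ 3 (mod 4), so O_K = ℤ[√-337] and disc(K) = 4d = -1348.
Since gcd(2903, -1348) = 1 the prime 2903 does not ramify.
(-337/2903) = 2566^1451 mod 2903 = 1, giving Legendre symbol 1.
Legendre symbol 1 ⇒ 2903 is split.

split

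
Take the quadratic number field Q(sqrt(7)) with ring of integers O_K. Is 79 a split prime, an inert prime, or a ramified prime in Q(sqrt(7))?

inert — (79) stays prime in O_K

7 mod 4 = 3, hence disc K = 4·7 = 28 and O_K = ℤ[√7].
disc(K) = 28 is not divisible by 79; 79 is unramified.
Euler's criterion: 7^39 mod 79 = 78. Thus (7|79) = -1.
(7/79) = -1, so 79 is inert.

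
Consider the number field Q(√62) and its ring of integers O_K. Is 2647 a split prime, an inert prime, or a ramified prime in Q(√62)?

2647 splits in O_K

d = 62 ≡ 2 (mod 4), so O_K = ℤ[√62] and disc(K) = 4d = 248.
2647 ∤ 248, so 2647 is unramified.
(62/2647) = 62^1323 mod 2647 = 1, giving Legendre symbol 1.
Legendre symbol 1 ⇒ 2647 is split.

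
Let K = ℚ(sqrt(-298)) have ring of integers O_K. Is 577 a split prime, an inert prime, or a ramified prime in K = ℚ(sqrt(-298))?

split — (577) = 𝔭₁𝔭₂ with 𝔭₁ ≠ 𝔭₂

-298 mod 4 = 2, hence disc K = 4·(-298) = -1192 and O_K = ℤ[√-298].
577 ∤ -1192, so 577 is unramified.
Legendre symbol by Euler's criterion: (-298/577) ≡ (-298)^288 ≡ 1 (mod 577), i.e. (-298/577) = 1.
(-298/577) = 1, so 577 splits.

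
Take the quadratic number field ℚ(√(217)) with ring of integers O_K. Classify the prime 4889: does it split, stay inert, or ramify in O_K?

p splits

217 mod 4 = 1, hence disc K = 217 and O_K = ℤ[(1+√217)/2].
4889 ∤ 217, so 4889 is unramified.
Compute (217/4889) via Euler: 217^((4889-1)/2) mod 4889 = 1, so (217/4889) = 1.
d is a quadratic residue mod p, hence 4889 splits in O_K.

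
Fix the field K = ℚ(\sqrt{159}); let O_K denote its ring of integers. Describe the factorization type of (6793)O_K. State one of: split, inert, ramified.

Since 159 ≢ 1 mod 4, the ring of integers is ℤ[√159] with discriminant 4·159 = 636.
Since gcd(6793, 636) = 1 the prime 6793 does not ramify.
Legendre symbol by Euler's criterion: (159/6793) ≡ 159^3396 ≡ 1 (mod 6793), i.e. (159/6793) = 1.
(159/6793) = 1, so 6793 splits.

split — (6793) = 𝔭₁𝔭₂ with 𝔭₁ ≠ 𝔭₂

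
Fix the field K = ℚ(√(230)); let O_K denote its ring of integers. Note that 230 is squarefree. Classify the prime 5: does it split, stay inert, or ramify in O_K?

230 mod 4 = 2, hence disc K = 4·230 = 920 and O_K = ℤ[√230].
Ramification test: 5 | 920. The prime 5 ramifies in K.

ramifies in O_K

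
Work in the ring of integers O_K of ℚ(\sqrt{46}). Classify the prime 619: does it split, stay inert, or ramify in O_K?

p is inert

46 mod 4 = 2, hence disc K = 4·46 = 184 and O_K = ℤ[√46].
619 ∤ 184, so 619 is unramified.
Euler's criterion: 46^309 mod 619 = 618. Thus (46|619) = -1.
(46/619) = -1, so 619 is inert.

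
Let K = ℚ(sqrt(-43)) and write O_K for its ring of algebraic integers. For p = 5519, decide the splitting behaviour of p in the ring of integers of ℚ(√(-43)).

splits completely

Since -43 ≡ 1 mod 4, the ring of integers is ℤ[(1+√-43)/2] with discriminant -43.
disc(K) = -43 is not divisible by 5519; 5519 is unramified.
Legendre symbol by Euler's criterion: (-43/5519) ≡ (-43)^2759 ≡ 1 (mod 5519), i.e. (-43/5519) = 1.
d is a quadratic residue mod p, hence 5519 splits in O_K.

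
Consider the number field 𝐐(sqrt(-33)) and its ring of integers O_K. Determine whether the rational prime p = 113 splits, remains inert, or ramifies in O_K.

Since -33 ≢ 1 mod 4, the ring of integers is ℤ[√-33] with discriminant 4·(-33) = -132.
Since gcd(113, -132) = 1 the prime 113 does not ramify.
Euler's criterion: (-33)^56 mod 113 = 112. Thus (-33|113) = -1.
(-33/113) = -1, so 113 is inert.

p is inert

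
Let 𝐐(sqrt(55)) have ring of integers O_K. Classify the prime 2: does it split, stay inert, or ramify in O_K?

d = 55 ≡ 3 (mod 4), so O_K = ℤ[√55] and disc(K) = 4d = 220.
Ramification test: 2 | 220. The prime 2 ramifies in K.

2 is ramified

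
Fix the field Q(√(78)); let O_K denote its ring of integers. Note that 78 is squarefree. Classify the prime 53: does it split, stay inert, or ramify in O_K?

d = 78 ≡ 2 (mod 4), so O_K = ℤ[√78] and disc(K) = 4d = 312.
Since gcd(53, 312) = 1 the prime 53 does not ramify.
(78/53) = 25^26 mod 53 = 1, giving Legendre symbol 1.
(78/53) = 1, so 53 splits.

split — (53) = 𝔭₁𝔭₂ with 𝔭₁ ≠ 𝔭₂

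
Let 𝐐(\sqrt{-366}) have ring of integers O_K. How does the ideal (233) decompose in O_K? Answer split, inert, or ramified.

p splits

-366 mod 4 = 2, hence disc K = 4·(-366) = -1464 and O_K = ℤ[√-366].
233 ∤ -1464, so 233 is unramified.
Compute (-366/233) via Euler: 100^((233-1)/2) mod 233 = 1, so (-366/233) = 1.
d is a quadratic residue mod p, hence 233 splits in O_K.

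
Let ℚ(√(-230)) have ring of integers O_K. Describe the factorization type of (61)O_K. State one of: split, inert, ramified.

d = -230 ≡ 2 (mod 4), so O_K = ℤ[√-230] and disc(K) = 4d = -920.
61 ∤ -920, so 61 is unramified.
Legendre symbol by Euler's criterion: (-230/61) ≡ (-230)^30 ≡ 1 (mod 61), i.e. (-230/61) = 1.
Legendre symbol 1 ⇒ 61 is split.

split — (61) = 𝔭₁𝔭₂ with 𝔭₁ ≠ 𝔭₂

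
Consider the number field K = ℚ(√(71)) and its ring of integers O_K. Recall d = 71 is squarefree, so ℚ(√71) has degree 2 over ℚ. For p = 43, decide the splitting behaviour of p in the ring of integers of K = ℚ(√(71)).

43 remains inert

Since 71 ≢ 1 mod 4, the ring of integers is ℤ[√71] with discriminant 4·71 = 284.
43 ∤ 284, so 43 is unramified.
Compute (71/43) via Euler: 28^((43-1)/2) mod 43 = 42, so (71/43) = -1.
(71/43) = -1, so 43 is inert.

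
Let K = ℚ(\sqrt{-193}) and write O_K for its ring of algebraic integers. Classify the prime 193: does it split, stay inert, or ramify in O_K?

ramified — (193) = 𝔭²

Since -193 ≢ 1 mod 4, the ring of integers is ℤ[√-193] with discriminant 4·(-193) = -772.
disc(K) = -772 = 193·(-4), so p = 193 is ramified.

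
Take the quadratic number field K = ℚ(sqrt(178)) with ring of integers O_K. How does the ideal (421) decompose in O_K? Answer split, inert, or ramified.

178 mod 4 = 2, hence disc K = 4·178 = 712 and O_K = ℤ[√178].
Since gcd(421, 712) = 1 the prime 421 does not ramify.
Euler's criterion: 178^210 mod 421 = 1. Thus (178|421) = 1.
(178/421) = 1, so 421 splits.

split — (421) = 𝔭₁𝔭₂ with 𝔭₁ ≠ 𝔭₂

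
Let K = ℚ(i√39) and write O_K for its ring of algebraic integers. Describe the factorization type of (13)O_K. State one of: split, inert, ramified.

Since -39 ≡ 1 mod 4, the ring of integers is ℤ[(1+√-39)/2] with discriminant -39.
disc(K) = -39 = 13·(-3), so p = 13 is ramified.

ramified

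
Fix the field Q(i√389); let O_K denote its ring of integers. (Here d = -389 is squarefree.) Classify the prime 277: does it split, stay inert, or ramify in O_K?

Since -389 ≢ 1 mod 4, the ring of integers is ℤ[√-389] with discriminant 4·(-389) = -1556.
disc(K) = -1556 is not divisible by 277; 277 is unramified.
Compute (-389/277) via Euler: 165^((277-1)/2) mod 277 = 1, so (-389/277) = 1.
Legendre symbol 1 ⇒ 277 is split.

277 splits in O_K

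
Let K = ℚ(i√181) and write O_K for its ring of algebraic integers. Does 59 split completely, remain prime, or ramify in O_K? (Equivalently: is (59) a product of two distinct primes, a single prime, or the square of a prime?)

-181 mod 4 = 3, hence disc K = 4·(-181) = -724 and O_K = ℤ[√-181].
Since gcd(59, -724) = 1 the prime 59 does not ramify.
Legendre symbol by Euler's criterion: (-181/59) ≡ (-181)^29 ≡ 58 (mod 59), i.e. (-181/59) = -1.
(-181/59) = -1, so 59 is inert.

59 remains inert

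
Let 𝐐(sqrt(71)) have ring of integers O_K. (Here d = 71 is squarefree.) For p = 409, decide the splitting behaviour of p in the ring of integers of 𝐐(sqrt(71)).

split — (409) = 𝔭₁𝔭₂ with 𝔭₁ ≠ 𝔭₂

71 mod 4 = 3, hence disc K = 4·71 = 284 and O_K = ℤ[√71].
Since gcd(409, 284) = 1 the prime 409 does not ramify.
(71/409) = 71^204 mod 409 = 1, giving Legendre symbol 1.
d is a quadratic residue mod p, hence 409 splits in O_K.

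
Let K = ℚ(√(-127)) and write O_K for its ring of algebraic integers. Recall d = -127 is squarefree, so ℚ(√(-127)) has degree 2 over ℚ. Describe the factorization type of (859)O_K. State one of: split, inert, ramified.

-127 mod 4 = 1, hence disc K = -127 and O_K = ℤ[(1+√-127)/2].
859 ∤ -127, so 859 is unramified.
Euler's criterion: (-127)^429 mod 859 = 858. Thus (-127|859) = -1.
Legendre symbol -1 ⇒ 859 is inert.

inert — (859) stays prime in O_K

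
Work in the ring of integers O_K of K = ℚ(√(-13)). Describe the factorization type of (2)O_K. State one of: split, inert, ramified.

Since -13 ≢ 1 mod 4, the ring of integers is ℤ[√-13] with discriminant 4·(-13) = -52.
Ramification test: 2 | -52. The prime 2 ramifies in K.

ramified — (2) = 𝔭²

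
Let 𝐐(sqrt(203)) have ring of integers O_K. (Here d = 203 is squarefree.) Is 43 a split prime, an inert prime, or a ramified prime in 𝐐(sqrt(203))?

split

Since 203 ≢ 1 mod 4, the ring of integers is ℤ[√203] with discriminant 4·203 = 812.
Since gcd(43, 812) = 1 the prime 43 does not ramify.
Legendre symbol by Euler's criterion: (203/43) ≡ 203^21 ≡ 1 (mod 43), i.e. (203/43) = 1.
(203/43) = 1, so 43 splits.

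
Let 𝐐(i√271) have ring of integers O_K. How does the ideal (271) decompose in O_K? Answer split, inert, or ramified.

-271 mod 4 = 1, hence disc K = -271 and O_K = ℤ[(1+√-271)/2].
disc(K) = -271 = 271·(-1), so p = 271 is ramified.

ramified — (271) = 𝔭²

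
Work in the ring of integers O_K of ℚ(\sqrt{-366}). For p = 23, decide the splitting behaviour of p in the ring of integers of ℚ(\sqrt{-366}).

-366 mod 4 = 2, hence disc K = 4·(-366) = -1464 and O_K = ℤ[√-366].
disc(K) = -1464 is not divisible by 23; 23 is unramified.
Legendre symbol by Euler's criterion: (-366/23) ≡ (-366)^11 ≡ 1 (mod 23), i.e. (-366/23) = 1.
Legendre symbol 1 ⇒ 23 is split.

split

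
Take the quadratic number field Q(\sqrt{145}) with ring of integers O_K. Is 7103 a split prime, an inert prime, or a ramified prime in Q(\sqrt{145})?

145 mod 4 = 1, hence disc K = 145 and O_K = ℤ[(1+√145)/2].
Since gcd(7103, 145) = 1 the prime 7103 does not ramify.
Compute (145/7103) via Euler: 145^((7103-1)/2) mod 7103 = 1, so (145/7103) = 1.
(145/7103) = 1, so 7103 splits.

split — (7103) = 𝔭₁𝔭₂ with 𝔭₁ ≠ 𝔭₂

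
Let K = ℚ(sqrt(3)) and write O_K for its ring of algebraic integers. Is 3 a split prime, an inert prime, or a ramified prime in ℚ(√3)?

d = 3 ≡ 3 (mod 4), so O_K = ℤ[√3] and disc(K) = 4d = 12.
disc(K) = 12 = 3·4, so p = 3 is ramified.

p ramifies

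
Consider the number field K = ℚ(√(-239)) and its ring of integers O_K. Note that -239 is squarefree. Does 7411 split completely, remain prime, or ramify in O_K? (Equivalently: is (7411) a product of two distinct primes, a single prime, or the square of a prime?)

splits completely

d = -239 ≡ 1 (mod 4), so O_K = ℤ[(1+√-239)/2] and disc(K) = d = -239.
disc(K) = -239 is not divisible by 7411; 7411 is unramified.
Euler's criterion: (-239)^3705 mod 7411 = 1. Thus (-239|7411) = 1.
d is a quadratic residue mod p, hence 7411 splits in O_K.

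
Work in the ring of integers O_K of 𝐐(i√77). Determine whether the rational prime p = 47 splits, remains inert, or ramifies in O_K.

-77 mod 4 = 3, hence disc K = 4·(-77) = -308 and O_K = ℤ[√-77].
47 ∤ -308, so 47 is unramified.
(-77/47) = 17^23 mod 47 = 1, giving Legendre symbol 1.
d is a quadratic residue mod p, hence 47 splits in O_K.

split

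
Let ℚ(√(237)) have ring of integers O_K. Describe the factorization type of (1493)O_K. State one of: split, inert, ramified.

237 mod 4 = 1, hence disc K = 237 and O_K = ℤ[(1+√237)/2].
1493 ∤ 237, so 1493 is unramified.
(237/1493) = 237^746 mod 1493 = 1, giving Legendre symbol 1.
d is a quadratic residue mod p, hence 1493 splits in O_K.

1493 splits in O_K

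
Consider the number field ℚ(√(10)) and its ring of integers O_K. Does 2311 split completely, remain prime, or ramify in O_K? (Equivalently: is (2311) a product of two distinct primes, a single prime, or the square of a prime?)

splits completely

Since 10 ≢ 1 mod 4, the ring of integers is ℤ[√10] with discriminant 4·10 = 40.
Since gcd(2311, 40) = 1 the prime 2311 does not ramify.
Legendre symbol by Euler's criterion: (10/2311) ≡ 10^1155 ≡ 1 (mod 2311), i.e. (10/2311) = 1.
(10/2311) = 1, so 2311 splits.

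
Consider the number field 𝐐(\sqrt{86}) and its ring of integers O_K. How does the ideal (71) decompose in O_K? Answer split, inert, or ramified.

split

86 mod 4 = 2, hence disc K = 4·86 = 344 and O_K = ℤ[√86].
71 ∤ 344, so 71 is unramified.
Legendre symbol by Euler's criterion: (86/71) ≡ 86^35 ≡ 1 (mod 71), i.e. (86/71) = 1.
Legendre symbol 1 ⇒ 71 is split.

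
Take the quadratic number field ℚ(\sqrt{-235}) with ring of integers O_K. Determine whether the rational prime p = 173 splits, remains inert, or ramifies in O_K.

inert — (173) stays prime in O_K

Since -235 ≡ 1 mod 4, the ring of integers is ℤ[(1+√-235)/2] with discriminant -235.
Since gcd(173, -235) = 1 the prime 173 does not ramify.
Legendre symbol by Euler's criterion: (-235/173) ≡ (-235)^86 ≡ 172 (mod 173), i.e. (-235/173) = -1.
(-235/173) = -1, so 173 is inert.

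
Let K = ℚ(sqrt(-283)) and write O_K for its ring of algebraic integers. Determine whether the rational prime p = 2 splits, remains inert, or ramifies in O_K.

inert — (2) stays prime in O_K

Since -283 ≡ 1 mod 4, the ring of integers is ℤ[(1+√-283)/2] with discriminant -283.
Since gcd(2, -283) = 1 the prime 2 does not ramify.
Checking d mod 8: -283 ≡ 5. Hence 2 is inert in O_K.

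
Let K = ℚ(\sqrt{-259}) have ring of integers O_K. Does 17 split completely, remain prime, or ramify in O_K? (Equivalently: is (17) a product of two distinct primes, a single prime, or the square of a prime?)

d = -259 ≡ 1 (mod 4), so O_K = ℤ[(1+√-259)/2] and disc(K) = d = -259.
17 ∤ -259, so 17 is unramified.
Compute (-259/17) via Euler: 13^((17-1)/2) mod 17 = 1, so (-259/17) = 1.
d is a quadratic residue mod p, hence 17 splits in O_K.

p splits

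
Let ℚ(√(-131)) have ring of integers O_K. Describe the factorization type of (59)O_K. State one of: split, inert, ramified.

-131 mod 4 = 1, hence disc K = -131 and O_K = ℤ[(1+√-131)/2].
Since gcd(59, -131) = 1 the prime 59 does not ramify.
Euler's criterion: (-131)^29 mod 59 = 1. Thus (-131|59) = 1.
Legendre symbol 1 ⇒ 59 is split.

split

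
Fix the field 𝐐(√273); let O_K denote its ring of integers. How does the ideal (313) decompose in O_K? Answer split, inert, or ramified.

inert

d = 273 ≡ 1 (mod 4), so O_K = ℤ[(1+√273)/2] and disc(K) = d = 273.
disc(K) = 273 is not divisible by 313; 313 is unramified.
(273/313) = 273^156 mod 313 = 312, giving Legendre symbol -1.
(273/313) = -1, so 313 is inert.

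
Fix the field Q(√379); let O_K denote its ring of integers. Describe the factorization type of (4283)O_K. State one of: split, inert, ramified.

379 mod 4 = 3, hence disc K = 4·379 = 1516 and O_K = ℤ[√379].
4283 ∤ 1516, so 4283 is unramified.
Euler's criterion: 379^2141 mod 4283 = 4282. Thus (379|4283) = -1.
d is a non-residue mod p, hence 4283 remains inert in O_K.

inert — (4283) stays prime in O_K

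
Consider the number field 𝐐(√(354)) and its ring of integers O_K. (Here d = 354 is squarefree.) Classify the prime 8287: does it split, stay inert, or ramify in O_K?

splits completely

354 mod 4 = 2, hence disc K = 4·354 = 1416 and O_K = ℤ[√354].
8287 ∤ 1416, so 8287 is unramified.
Euler's criterion: 354^4143 mod 8287 = 1. Thus (354|8287) = 1.
d is a quadratic residue mod p, hence 8287 splits in O_K.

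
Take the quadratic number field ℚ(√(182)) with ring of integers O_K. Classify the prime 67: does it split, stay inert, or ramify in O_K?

inert

182 mod 4 = 2, hence disc K = 4·182 = 728 and O_K = ℤ[√182].
67 ∤ 728, so 67 is unramified.
Legendre symbol by Euler's criterion: (182/67) ≡ 182^33 ≡ 66 (mod 67), i.e. (182/67) = -1.
d is a non-residue mod p, hence 67 remains inert in O_K.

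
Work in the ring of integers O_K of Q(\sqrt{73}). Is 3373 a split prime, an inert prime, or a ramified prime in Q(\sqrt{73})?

inert

Since 73 ≡ 1 mod 4, the ring of integers is ℤ[(1+√73)/2] with discriminant 73.
Since gcd(3373, 73) = 1 the prime 3373 does not ramify.
(73/3373) = 73^1686 mod 3373 = 3372, giving Legendre symbol -1.
(73/3373) = -1, so 3373 is inert.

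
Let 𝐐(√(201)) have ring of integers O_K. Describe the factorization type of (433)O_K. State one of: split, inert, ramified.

Since 201 ≡ 1 mod 4, the ring of integers is ℤ[(1+√201)/2] with discriminant 201.
Since gcd(433, 201) = 1 the prime 433 does not ramify.
(201/433) = 201^216 mod 433 = 432, giving Legendre symbol -1.
Legendre symbol -1 ⇒ 433 is inert.

inert — (433) stays prime in O_K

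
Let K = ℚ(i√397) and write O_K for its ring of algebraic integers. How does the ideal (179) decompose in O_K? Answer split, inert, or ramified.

179 remains inert

-397 mod 4 = 3, hence disc K = 4·(-397) = -1588 and O_K = ℤ[√-397].
179 ∤ -1588, so 179 is unramified.
Compute (-397/179) via Euler: 140^((179-1)/2) mod 179 = 178, so (-397/179) = -1.
Legendre symbol -1 ⇒ 179 is inert.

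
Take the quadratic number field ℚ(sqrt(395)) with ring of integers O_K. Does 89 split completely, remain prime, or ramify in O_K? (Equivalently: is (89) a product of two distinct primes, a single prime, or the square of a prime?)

d = 395 ≡ 3 (mod 4), so O_K = ℤ[√395] and disc(K) = 4d = 1580.
Since gcd(89, 1580) = 1 the prime 89 does not ramify.
(395/89) = 39^44 mod 89 = 1, giving Legendre symbol 1.
d is a quadratic residue mod p, hence 89 splits in O_K.

split — (89) = 𝔭₁𝔭₂ with 𝔭₁ ≠ 𝔭₂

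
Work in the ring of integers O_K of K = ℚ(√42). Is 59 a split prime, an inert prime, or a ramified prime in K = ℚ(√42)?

d = 42 ≡ 2 (mod 4), so O_K = ℤ[√42] and disc(K) = 4d = 168.
Since gcd(59, 168) = 1 the prime 59 does not ramify.
(42/59) = 42^29 mod 59 = 58, giving Legendre symbol -1.
Legendre symbol -1 ⇒ 59 is inert.

inert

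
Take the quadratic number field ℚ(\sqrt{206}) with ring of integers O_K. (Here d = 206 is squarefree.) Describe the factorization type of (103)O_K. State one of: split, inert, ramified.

206 mod 4 = 2, hence disc K = 4·206 = 824 and O_K = ℤ[√206].
103 divides disc(K) = 824, so 103 ramifies.

ramified — (103) = 𝔭²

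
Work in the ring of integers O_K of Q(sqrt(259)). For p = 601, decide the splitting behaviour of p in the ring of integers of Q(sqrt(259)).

inert

259 mod 4 = 3, hence disc K = 4·259 = 1036 and O_K = ℤ[√259].
601 ∤ 1036, so 601 is unramified.
Euler's criterion: 259^300 mod 601 = 600. Thus (259|601) = -1.
Legendre symbol -1 ⇒ 601 is inert.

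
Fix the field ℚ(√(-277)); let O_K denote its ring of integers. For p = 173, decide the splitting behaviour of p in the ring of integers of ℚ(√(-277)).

inert

Since -277 ≢ 1 mod 4, the ring of integers is ℤ[√-277] with discriminant 4·(-277) = -1108.
Since gcd(173, -1108) = 1 the prime 173 does not ramify.
Legendre symbol by Euler's criterion: (-277/173) ≡ (-277)^86 ≡ 172 (mod 173), i.e. (-277/173) = -1.
(-277/173) = -1, so 173 is inert.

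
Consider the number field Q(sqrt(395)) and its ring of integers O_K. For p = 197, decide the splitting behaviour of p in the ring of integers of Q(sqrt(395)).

split

395 mod 4 = 3, hence disc K = 4·395 = 1580 and O_K = ℤ[√395].
197 ∤ 1580, so 197 is unramified.
Euler's criterion: 395^98 mod 197 = 1. Thus (395|197) = 1.
d is a quadratic residue mod p, hence 197 splits in O_K.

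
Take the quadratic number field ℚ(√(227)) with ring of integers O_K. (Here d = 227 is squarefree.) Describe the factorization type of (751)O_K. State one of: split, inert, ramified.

inert

d = 227 ≡ 3 (mod 4), so O_K = ℤ[√227] and disc(K) = 4d = 908.
disc(K) = 908 is not divisible by 751; 751 is unramified.
(227/751) = 227^375 mod 751 = 750, giving Legendre symbol -1.
(227/751) = -1, so 751 is inert.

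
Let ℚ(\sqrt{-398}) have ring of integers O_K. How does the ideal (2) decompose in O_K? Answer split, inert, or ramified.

Since -398 ≢ 1 mod 4, the ring of integers is ℤ[√-398] with discriminant 4·(-398) = -1592.
2 divides disc(K) = -1592, so 2 ramifies.

ramified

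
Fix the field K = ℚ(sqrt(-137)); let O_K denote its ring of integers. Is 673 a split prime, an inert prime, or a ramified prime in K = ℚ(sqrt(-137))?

d = -137 ≡ 3 (mod 4), so O_K = ℤ[√-137] and disc(K) = 4d = -548.
673 ∤ -548, so 673 is unramified.
Legendre symbol by Euler's criterion: (-137/673) ≡ (-137)^336 ≡ 672 (mod 673), i.e. (-137/673) = -1.
Legendre symbol -1 ⇒ 673 is inert.

inert — (673) stays prime in O_K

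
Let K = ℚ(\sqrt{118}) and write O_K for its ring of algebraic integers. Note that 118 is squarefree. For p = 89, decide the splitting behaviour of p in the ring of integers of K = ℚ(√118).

Since 118 ≢ 1 mod 4, the ring of integers is ℤ[√118] with discriminant 4·118 = 472.
disc(K) = 472 is not divisible by 89; 89 is unramified.
Euler's criterion: 118^44 mod 89 = 88. Thus (118|89) = -1.
d is a non-residue mod p, hence 89 remains inert in O_K.

inert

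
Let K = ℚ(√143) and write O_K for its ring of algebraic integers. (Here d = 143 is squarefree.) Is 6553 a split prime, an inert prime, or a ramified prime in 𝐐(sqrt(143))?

6553 remains inert

d = 143 ≡ 3 (mod 4), so O_K = ℤ[√143] and disc(K) = 4d = 572.
disc(K) = 572 is not divisible by 6553; 6553 is unramified.
(143/6553) = 143^3276 mod 6553 = 6552, giving Legendre symbol -1.
(143/6553) = -1, so 6553 is inert.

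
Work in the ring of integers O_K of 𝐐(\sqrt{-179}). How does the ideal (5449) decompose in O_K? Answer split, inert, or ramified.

remains prime (inert)

Since -179 ≡ 1 mod 4, the ring of integers is ℤ[(1+√-179)/2] with discriminant -179.
Since gcd(5449, -179) = 1 the prime 5449 does not ramify.
(-179/5449) = 5270^2724 mod 5449 = 5448, giving Legendre symbol -1.
Legendre symbol -1 ⇒ 5449 is inert.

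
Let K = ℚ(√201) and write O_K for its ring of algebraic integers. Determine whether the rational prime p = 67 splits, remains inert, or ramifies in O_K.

201 mod 4 = 1, hence disc K = 201 and O_K = ℤ[(1+√201)/2].
67 divides disc(K) = 201, so 67 ramifies.

ramifies in O_K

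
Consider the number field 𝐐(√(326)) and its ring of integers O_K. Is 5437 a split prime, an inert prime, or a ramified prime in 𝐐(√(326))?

5437 remains inert

Since 326 ≢ 1 mod 4, the ring of integers is ℤ[√326] with discriminant 4·326 = 1304.
disc(K) = 1304 is not divisible by 5437; 5437 is unramified.
(326/5437) = 326^2718 mod 5437 = 5436, giving Legendre symbol -1.
d is a non-residue mod p, hence 5437 remains inert in O_K.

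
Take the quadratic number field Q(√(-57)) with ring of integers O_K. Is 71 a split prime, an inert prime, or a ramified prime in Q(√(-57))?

Since -57 ≢ 1 mod 4, the ring of integers is ℤ[√-57] with discriminant 4·(-57) = -228.
disc(K) = -228 is not divisible by 71; 71 is unramified.
Compute (-57/71) via Euler: 14^((71-1)/2) mod 71 = 70, so (-57/71) = -1.
Legendre symbol -1 ⇒ 71 is inert.

remains prime (inert)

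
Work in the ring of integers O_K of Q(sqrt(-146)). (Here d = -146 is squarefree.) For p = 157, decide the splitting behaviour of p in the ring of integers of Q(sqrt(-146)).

split — (157) = 𝔭₁𝔭₂ with 𝔭₁ ≠ 𝔭₂

Since -146 ≢ 1 mod 4, the ring of integers is ℤ[√-146] with discriminant 4·(-146) = -584.
157 ∤ -584, so 157 is unramified.
Compute (-146/157) via Euler: 11^((157-1)/2) mod 157 = 1, so (-146/157) = 1.
d is a quadratic residue mod p, hence 157 splits in O_K.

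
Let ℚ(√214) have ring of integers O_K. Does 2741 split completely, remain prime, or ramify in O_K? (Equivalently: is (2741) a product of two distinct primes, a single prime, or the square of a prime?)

split

214 mod 4 = 2, hence disc K = 4·214 = 856 and O_K = ℤ[√214].
2741 ∤ 856, so 2741 is unramified.
(214/2741) = 214^1370 mod 2741 = 1, giving Legendre symbol 1.
d is a quadratic residue mod p, hence 2741 splits in O_K.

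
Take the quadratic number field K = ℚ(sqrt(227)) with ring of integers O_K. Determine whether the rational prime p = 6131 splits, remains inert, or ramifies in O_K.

Since 227 ≢ 1 mod 4, the ring of integers is ℤ[√227] with discriminant 4·227 = 908.
Since gcd(6131, 908) = 1 the prime 6131 does not ramify.
Euler's criterion: 227^3065 mod 6131 = 1. Thus (227|6131) = 1.
Legendre symbol 1 ⇒ 6131 is split.

6131 splits in O_K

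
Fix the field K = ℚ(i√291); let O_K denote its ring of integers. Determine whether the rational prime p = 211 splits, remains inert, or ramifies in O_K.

-291 mod 4 = 1, hence disc K = -291 and O_K = ℤ[(1+√-291)/2].
Since gcd(211, -291) = 1 the prime 211 does not ramify.
Euler's criterion: (-291)^105 mod 211 = 210. Thus (-291|211) = -1.
(-291/211) = -1, so 211 is inert.

inert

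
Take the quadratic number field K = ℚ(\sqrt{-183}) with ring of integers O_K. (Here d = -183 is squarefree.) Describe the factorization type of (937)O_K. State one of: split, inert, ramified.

Since -183 ≡ 1 mod 4, the ring of integers is ℤ[(1+√-183)/2] with discriminant -183.
937 ∤ -183, so 937 is unramified.
Euler's criterion: (-183)^468 mod 937 = 1. Thus (-183|937) = 1.
(-183/937) = 1, so 937 splits.

split — (937) = 𝔭₁𝔭₂ with 𝔭₁ ≠ 𝔭₂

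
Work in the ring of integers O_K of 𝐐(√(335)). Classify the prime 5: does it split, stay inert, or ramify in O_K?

ramified

Since 335 ≢ 1 mod 4, the ring of integers is ℤ[√335] with discriminant 4·335 = 1340.
disc(K) = 1340 = 5·268, so p = 5 is ramified.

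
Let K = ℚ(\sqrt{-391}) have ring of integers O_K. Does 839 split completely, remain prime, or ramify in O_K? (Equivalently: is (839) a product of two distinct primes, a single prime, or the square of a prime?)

split — (839) = 𝔭₁𝔭₂ with 𝔭₁ ≠ 𝔭₂

Since -391 ≡ 1 mod 4, the ring of integers is ℤ[(1+√-391)/2] with discriminant -391.
Since gcd(839, -391) = 1 the prime 839 does not ramify.
Legendre symbol by Euler's criterion: (-391/839) ≡ (-391)^419 ≡ 1 (mod 839), i.e. (-391/839) = 1.
(-391/839) = 1, so 839 splits.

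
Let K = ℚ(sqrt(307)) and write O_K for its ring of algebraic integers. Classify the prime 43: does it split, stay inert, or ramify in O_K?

split — (43) = 𝔭₁𝔭₂ with 𝔭₁ ≠ 𝔭₂

d = 307 ≡ 3 (mod 4), so O_K = ℤ[√307] and disc(K) = 4d = 1228.
disc(K) = 1228 is not divisible by 43; 43 is unramified.
(307/43) = 6^21 mod 43 = 1, giving Legendre symbol 1.
(307/43) = 1, so 43 splits.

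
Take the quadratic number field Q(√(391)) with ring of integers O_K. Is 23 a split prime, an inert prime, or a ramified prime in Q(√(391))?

ramifies in O_K

Since 391 ≢ 1 mod 4, the ring of integers is ℤ[√391] with discriminant 4·391 = 1564.
23 divides disc(K) = 1564, so 23 ramifies.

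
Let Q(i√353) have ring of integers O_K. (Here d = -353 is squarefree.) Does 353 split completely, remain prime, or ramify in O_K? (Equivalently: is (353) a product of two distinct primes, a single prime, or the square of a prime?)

ramifies in O_K

-353 mod 4 = 3, hence disc K = 4·(-353) = -1412 and O_K = ℤ[√-353].
353 divides disc(K) = -1412, so 353 ramifies.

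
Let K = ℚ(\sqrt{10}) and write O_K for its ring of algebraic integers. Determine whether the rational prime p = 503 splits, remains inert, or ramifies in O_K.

inert

Since 10 ≢ 1 mod 4, the ring of integers is ℤ[√10] with discriminant 4·10 = 40.
disc(K) = 40 is not divisible by 503; 503 is unramified.
Legendre symbol by Euler's criterion: (10/503) ≡ 10^251 ≡ 502 (mod 503), i.e. (10/503) = -1.
(10/503) = -1, so 503 is inert.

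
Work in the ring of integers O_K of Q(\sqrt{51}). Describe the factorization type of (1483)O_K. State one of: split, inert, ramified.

Since 51 ≢ 1 mod 4, the ring of integers is ℤ[√51] with discriminant 4·51 = 204.
1483 ∤ 204, so 1483 is unramified.
Euler's criterion: 51^741 mod 1483 = 1482. Thus (51|1483) = -1.
(51/1483) = -1, so 1483 is inert.

remains prime (inert)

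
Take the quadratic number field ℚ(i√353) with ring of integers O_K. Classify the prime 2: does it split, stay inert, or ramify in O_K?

ramified — (2) = 𝔭²

Since -353 ≢ 1 mod 4, the ring of integers is ℤ[√-353] with discriminant 4·(-353) = -1412.
Ramification test: 2 | -1412. The prime 2 ramifies in K.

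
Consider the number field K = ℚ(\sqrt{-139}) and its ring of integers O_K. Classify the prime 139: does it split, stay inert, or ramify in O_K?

Since -139 ≡ 1 mod 4, the ring of integers is ℤ[(1+√-139)/2] with discriminant -139.
139 divides disc(K) = -139, so 139 ramifies.

p ramifies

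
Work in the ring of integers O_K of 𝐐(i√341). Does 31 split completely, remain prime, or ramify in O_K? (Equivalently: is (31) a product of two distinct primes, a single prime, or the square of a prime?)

Since -341 ≢ 1 mod 4, the ring of integers is ℤ[√-341] with discriminant 4·(-341) = -1364.
disc(K) = -1364 = 31·(-44), so p = 31 is ramified.

ramified — (31) = 𝔭²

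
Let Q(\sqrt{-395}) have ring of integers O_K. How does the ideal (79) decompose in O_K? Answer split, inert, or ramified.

d = -395 ≡ 1 (mod 4), so O_K = ℤ[(1+√-395)/2] and disc(K) = d = -395.
79 divides disc(K) = -395, so 79 ramifies.

ramified — (79) = 𝔭²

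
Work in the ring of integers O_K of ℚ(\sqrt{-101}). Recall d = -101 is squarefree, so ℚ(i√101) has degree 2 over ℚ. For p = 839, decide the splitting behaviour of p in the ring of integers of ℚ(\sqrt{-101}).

p is inert

Since -101 ≢ 1 mod 4, the ring of integers is ℤ[√-101] with discriminant 4·(-101) = -404.
Since gcd(839, -404) = 1 the prime 839 does not ramify.
(-101/839) = 738^419 mod 839 = 838, giving Legendre symbol -1.
Legendre symbol -1 ⇒ 839 is inert.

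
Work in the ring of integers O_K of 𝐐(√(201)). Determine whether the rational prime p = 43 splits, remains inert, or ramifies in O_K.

inert

Since 201 ≡ 1 mod 4, the ring of integers is ℤ[(1+√201)/2] with discriminant 201.
43 ∤ 201, so 43 is unramified.
Compute (201/43) via Euler: 29^((43-1)/2) mod 43 = 42, so (201/43) = -1.
Legendre symbol -1 ⇒ 43 is inert.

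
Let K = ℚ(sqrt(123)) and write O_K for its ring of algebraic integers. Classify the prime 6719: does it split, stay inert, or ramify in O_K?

6719 splits in O_K

123 mod 4 = 3, hence disc K = 4·123 = 492 and O_K = ℤ[√123].
Since gcd(6719, 492) = 1 the prime 6719 does not ramify.
Legendre symbol by Euler's criterion: (123/6719) ≡ 123^3359 ≡ 1 (mod 6719), i.e. (123/6719) = 1.
(123/6719) = 1, so 6719 splits.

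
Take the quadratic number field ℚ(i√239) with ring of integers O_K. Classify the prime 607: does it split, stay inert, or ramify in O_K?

Since -239 ≡ 1 mod 4, the ring of integers is ℤ[(1+√-239)/2] with discriminant -239.
607 ∤ -239, so 607 is unramified.
Legendre symbol by Euler's criterion: (-239/607) ≡ (-239)^303 ≡ 606 (mod 607), i.e. (-239/607) = -1.
d is a non-residue mod p, hence 607 remains inert in O_K.

inert — (607) stays prime in O_K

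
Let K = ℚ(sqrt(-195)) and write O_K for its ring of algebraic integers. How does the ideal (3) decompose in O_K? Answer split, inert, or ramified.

Since -195 ≡ 1 mod 4, the ring of integers is ℤ[(1+√-195)/2] with discriminant -195.
3 divides disc(K) = -195, so 3 ramifies.

ramified — (3) = 𝔭²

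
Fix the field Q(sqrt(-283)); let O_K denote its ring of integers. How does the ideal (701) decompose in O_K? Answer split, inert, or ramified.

p splits

Since -283 ≡ 1 mod 4, the ring of integers is ℤ[(1+√-283)/2] with discriminant -283.
disc(K) = -283 is not divisible by 701; 701 is unramified.
Compute (-283/701) via Euler: 418^((701-1)/2) mod 701 = 1, so (-283/701) = 1.
d is a quadratic residue mod p, hence 701 splits in O_K.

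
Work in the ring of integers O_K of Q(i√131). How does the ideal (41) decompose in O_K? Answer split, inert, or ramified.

-131 mod 4 = 1, hence disc K = -131 and O_K = ℤ[(1+√-131)/2].
Since gcd(41, -131) = 1 the prime 41 does not ramify.
Legendre symbol by Euler's criterion: (-131/41) ≡ (-131)^20 ≡ 1 (mod 41), i.e. (-131/41) = 1.
Legendre symbol 1 ⇒ 41 is split.

splits completely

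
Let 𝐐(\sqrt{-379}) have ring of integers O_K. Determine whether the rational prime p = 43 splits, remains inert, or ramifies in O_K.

Since -379 ≡ 1 mod 4, the ring of integers is ℤ[(1+√-379)/2] with discriminant -379.
disc(K) = -379 is not divisible by 43; 43 is unramified.
(-379/43) = 8^21 mod 43 = 42, giving Legendre symbol -1.
Legendre symbol -1 ⇒ 43 is inert.

43 remains inert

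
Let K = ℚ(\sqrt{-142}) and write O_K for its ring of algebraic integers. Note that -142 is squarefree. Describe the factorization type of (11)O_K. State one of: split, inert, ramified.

Since -142 ≢ 1 mod 4, the ring of integers is ℤ[√-142] with discriminant 4·(-142) = -568.
11 ∤ -568, so 11 is unramified.
(-142/11) = 1^5 mod 11 = 1, giving Legendre symbol 1.
Legendre symbol 1 ⇒ 11 is split.

split — (11) = 𝔭₁𝔭₂ with 𝔭₁ ≠ 𝔭₂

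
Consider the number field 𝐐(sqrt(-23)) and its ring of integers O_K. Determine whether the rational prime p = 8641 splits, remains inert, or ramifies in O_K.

8641 splits in O_K

Since -23 ≡ 1 mod 4, the ring of integers is ℤ[(1+√-23)/2] with discriminant -23.
disc(K) = -23 is not divisible by 8641; 8641 is unramified.
Compute (-23/8641) via Euler: 8618^((8641-1)/2) mod 8641 = 1, so (-23/8641) = 1.
Legendre symbol 1 ⇒ 8641 is split.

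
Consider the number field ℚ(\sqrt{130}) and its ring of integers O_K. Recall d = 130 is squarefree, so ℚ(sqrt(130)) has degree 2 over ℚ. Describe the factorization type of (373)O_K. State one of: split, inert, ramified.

Since 130 ≢ 1 mod 4, the ring of integers is ℤ[√130] with discriminant 4·130 = 520.
disc(K) = 520 is not divisible by 373; 373 is unramified.
Compute (130/373) via Euler: 130^((373-1)/2) mod 373 = 1, so (130/373) = 1.
(130/373) = 1, so 373 splits.

splits completely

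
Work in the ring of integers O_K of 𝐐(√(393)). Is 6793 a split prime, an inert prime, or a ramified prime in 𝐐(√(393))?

Since 393 ≡ 1 mod 4, the ring of integers is ℤ[(1+√393)/2] with discriminant 393.
Since gcd(6793, 393) = 1 the prime 6793 does not ramify.
(393/6793) = 393^3396 mod 6793 = 1, giving Legendre symbol 1.
d is a quadratic residue mod p, hence 6793 splits in O_K.

p splits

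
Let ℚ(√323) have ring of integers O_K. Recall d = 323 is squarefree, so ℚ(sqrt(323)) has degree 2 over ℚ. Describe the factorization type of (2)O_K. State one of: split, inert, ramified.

Since 323 ≢ 1 mod 4, the ring of integers is ℤ[√323] with discriminant 4·323 = 1292.
2 divides disc(K) = 1292, so 2 ramifies.

2 is ramified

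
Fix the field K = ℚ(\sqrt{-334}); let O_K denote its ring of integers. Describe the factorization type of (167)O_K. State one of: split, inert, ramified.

ramified

d = -334 ≡ 2 (mod 4), so O_K = ℤ[√-334] and disc(K) = 4d = -1336.
Ramification test: 167 | -1336. The prime 167 ramifies in K.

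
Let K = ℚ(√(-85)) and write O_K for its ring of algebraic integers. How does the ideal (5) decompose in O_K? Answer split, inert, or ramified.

ramifies in O_K

d = -85 ≡ 3 (mod 4), so O_K = ℤ[√-85] and disc(K) = 4d = -340.
Ramification test: 5 | -340. The prime 5 ramifies in K.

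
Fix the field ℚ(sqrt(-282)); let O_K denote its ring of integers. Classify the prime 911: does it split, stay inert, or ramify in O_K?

Since -282 ≢ 1 mod 4, the ring of integers is ℤ[√-282] with discriminant 4·(-282) = -1128.
911 ∤ -1128, so 911 is unramified.
Compute (-282/911) via Euler: 629^((911-1)/2) mod 911 = 1, so (-282/911) = 1.
d is a quadratic residue mod p, hence 911 splits in O_K.

p splits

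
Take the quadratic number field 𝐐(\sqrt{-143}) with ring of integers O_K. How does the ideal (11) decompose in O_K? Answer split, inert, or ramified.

-143 mod 4 = 1, hence disc K = -143 and O_K = ℤ[(1+√-143)/2].
11 divides disc(K) = -143, so 11 ramifies.

ramifies in O_K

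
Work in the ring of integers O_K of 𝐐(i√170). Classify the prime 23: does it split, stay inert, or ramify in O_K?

Since -170 ≢ 1 mod 4, the ring of integers is ℤ[√-170] with discriminant 4·(-170) = -680.
disc(K) = -680 is not divisible by 23; 23 is unramified.
Legendre symbol by Euler's criterion: (-170/23) ≡ (-170)^11 ≡ 22 (mod 23), i.e. (-170/23) = -1.
d is a non-residue mod p, hence 23 remains inert in O_K.

p is inert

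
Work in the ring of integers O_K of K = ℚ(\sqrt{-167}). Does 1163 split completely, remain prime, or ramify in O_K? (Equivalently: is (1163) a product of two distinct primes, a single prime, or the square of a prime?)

1163 remains inert

-167 mod 4 = 1, hence disc K = -167 and O_K = ℤ[(1+√-167)/2].
Since gcd(1163, -167) = 1 the prime 1163 does not ramify.
(-167/1163) = 996^581 mod 1163 = 1162, giving Legendre symbol -1.
d is a non-residue mod p, hence 1163 remains inert in O_K.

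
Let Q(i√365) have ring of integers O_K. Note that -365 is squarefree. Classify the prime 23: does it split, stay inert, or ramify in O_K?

d = -365 ≡ 3 (mod 4), so O_K = ℤ[√-365] and disc(K) = 4d = -1460.
23 ∤ -1460, so 23 is unramified.
(-365/23) = 3^11 mod 23 = 1, giving Legendre symbol 1.
d is a quadratic residue mod p, hence 23 splits in O_K.

split — (23) = 𝔭₁𝔭₂ with 𝔭₁ ≠ 𝔭₂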